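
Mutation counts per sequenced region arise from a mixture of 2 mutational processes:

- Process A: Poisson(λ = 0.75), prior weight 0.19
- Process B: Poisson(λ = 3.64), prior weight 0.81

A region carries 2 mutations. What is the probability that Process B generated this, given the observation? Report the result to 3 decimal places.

The responsibility of component k is P(Z=k) f_k(x) divided by Σ_j P(Z=j) f_j(x).
Component likelihoods at x = 2 mutations:
  f_A = e^(−0.75)·0.75^2/2! = 0.132853
  f_B = e^(−3.64)·3.64^2/2! = 0.173917
Weight by the priors:
  P(Z=A)·f_A = 0.19 × 0.132853 = 0.0252421
  P(Z=B)·f_B = 0.81 × 0.173917 = 0.140872
Sum: 0.0252421 + 0.140872 = 0.166114
Responsibility of Process B: 0.140872 / 0.166114 ≈ 0.848

0.848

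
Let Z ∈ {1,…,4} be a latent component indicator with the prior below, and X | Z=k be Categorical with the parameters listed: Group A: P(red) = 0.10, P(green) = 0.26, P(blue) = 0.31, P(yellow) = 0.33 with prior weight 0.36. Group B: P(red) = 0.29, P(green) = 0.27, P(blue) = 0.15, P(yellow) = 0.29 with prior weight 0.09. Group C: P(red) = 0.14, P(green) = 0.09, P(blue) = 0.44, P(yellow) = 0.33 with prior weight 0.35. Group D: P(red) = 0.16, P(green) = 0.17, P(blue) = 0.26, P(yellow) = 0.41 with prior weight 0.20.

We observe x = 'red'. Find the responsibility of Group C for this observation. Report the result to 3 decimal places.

P(component k | x) = P(Z=k)·f_k(x) / marginal(x), where marginal(x) = Σ_j P(Z=j)·f_j(x).
Categorical probabilities:
  p_A = 0.1
  p_B = 0.29
  p_C = 0.14
  p_D = 0.16
Multiply by the mixture weights:
  P(Z=A)·p_A = 0.36 × 0.1 = 0.036
  P(Z=B)·p_B = 0.09 × 0.29 = 0.0261
  P(Z=C)·p_C = 0.35 × 0.14 = 0.049
  P(Z=D)·p_D = 0.20 × 0.16 = 0.032
Sum: 0.036 + 0.0261 + 0.049 + 0.032 = 0.1431
Responsibility of Group C: 0.049 / 0.1431 ≈ 0.342

0.342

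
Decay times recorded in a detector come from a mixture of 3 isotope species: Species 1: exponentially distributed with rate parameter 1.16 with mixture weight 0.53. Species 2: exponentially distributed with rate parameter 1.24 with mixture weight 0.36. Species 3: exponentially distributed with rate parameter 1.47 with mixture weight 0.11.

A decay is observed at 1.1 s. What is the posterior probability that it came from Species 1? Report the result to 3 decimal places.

P(component k | x) = π_k·f_k(x) / marginal(x), where marginal(x) = Σ_j π_j·f_j(x).
Exponential densities:
  p_1 = 0.323816
  p_2 = 0.316989
  p_3 = 0.291785
Unnormalised posteriors:
  π_1·p_1 = 0.53 × 0.323816 = 0.171622
  π_2·p_2 = 0.36 × 0.316989 = 0.114116
  π_3·p_3 = 0.11 × 0.291785 = 0.0320964
Denominator: 0.171622 + 0.114116 + 0.0320964 = 0.317835
P(Species 1 | 1.1 s) ≈ 0.540

0.540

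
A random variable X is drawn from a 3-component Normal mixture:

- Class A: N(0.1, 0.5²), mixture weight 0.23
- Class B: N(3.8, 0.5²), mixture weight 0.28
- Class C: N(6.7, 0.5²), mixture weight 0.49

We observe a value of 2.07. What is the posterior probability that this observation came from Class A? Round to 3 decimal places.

By Bayes' theorem, P(k | x) = π_k f_k(x) / Σ_j π_j f_j(x).
Component likelihoods at x = 2.07:
  L_A = (1/(0.5·√(2π)))·exp(−(2.07−0.1)²/(2·0.5²)) = 0.797885·exp(-7.76180) = 0.000339651
  L_B = (1/(0.5·√(2π)))·exp(−(2.07−3.8)²/(2·0.5²)) = 0.797885·exp(-5.98580) = 0.00200604
  L_C = (1/(0.5·√(2π)))·exp(−(2.07−6.7)²/(2·0.5²)) = 0.797885·exp(-42.87380) = 1.91463e-19
Unnormalised posteriors:
  π_A·L_A = 0.23 × 0.000339651 = 7.81198e-05
  π_B·L_B = 0.28 × 0.00200604 = 0.000561692
  π_C·L_C = 0.49 × 1.91463e-19 = 9.3817e-20
Denominator: 7.81198e-05 + 0.000561692 + 9.3817e-20 = 0.000639812
So the posterior for Class A is 7.81198e-05 / 0.000639812 ≈ 0.122.

0.122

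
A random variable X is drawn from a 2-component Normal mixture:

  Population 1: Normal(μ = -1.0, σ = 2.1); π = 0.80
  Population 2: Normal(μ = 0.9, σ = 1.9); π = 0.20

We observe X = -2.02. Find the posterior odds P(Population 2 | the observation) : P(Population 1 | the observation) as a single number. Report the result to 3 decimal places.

0.095

Posterior odds = (π_i f_i(x)) / (π_j f_j(x)); the normalising sum cancels.
Normal densities:
  p_1 = 0.168835
  p_2 = 0.0644585
Posterior odds = (π_2·p_2) / (π_1·p_1) = (0.20·0.0644585) / (0.80·0.168835) = 0.0128917 / 0.135068 ≈ 0.095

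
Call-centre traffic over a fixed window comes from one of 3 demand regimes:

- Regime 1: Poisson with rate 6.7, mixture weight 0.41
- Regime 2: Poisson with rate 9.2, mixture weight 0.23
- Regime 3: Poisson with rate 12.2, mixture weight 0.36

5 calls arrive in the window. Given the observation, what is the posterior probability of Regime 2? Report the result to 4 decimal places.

By Bayes' theorem, P(k | x) = w_k f_k(x) / Σ_j w_j f_j(x).
Component likelihoods at x = 5 calls:
  f_1 = e^(−6.7)·6.7^5/5! = 0.13849
  f_2 = e^(−9.2)·9.2^5/5! = 0.0554943
  f_3 = e^(−12.2)·12.2^5/5! = 0.0113299
Multiply by the mixture weights:
  w_1·f_1 = 0.41 × 0.13849 = 0.0567811
  w_2·f_2 = 0.23 × 0.0554943 = 0.0127637
  w_3·f_3 = 0.36 × 0.0113299 = 0.00407876
Evidence: 0.0567811 + 0.0127637 + 0.00407876 = 0.0736235
P(Regime 2 | data) = 0.0127637 / 0.0736235 ≈ 0.1734

0.1734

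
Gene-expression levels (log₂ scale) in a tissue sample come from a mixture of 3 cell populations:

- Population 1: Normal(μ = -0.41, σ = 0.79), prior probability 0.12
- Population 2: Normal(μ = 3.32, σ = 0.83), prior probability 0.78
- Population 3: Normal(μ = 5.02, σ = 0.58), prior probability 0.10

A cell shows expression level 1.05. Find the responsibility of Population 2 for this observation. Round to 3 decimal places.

0.448

Apply Bayes' rule: the posterior for each component is proportional to its prior times its likelihood at x.
Evaluate each component's likelihood at the observed value:
  L_1 = (1/(0.79·√(2π)))·exp(−(1.05−-0.41)²/(2·0.79²)) = 0.504990·exp(-1.70774) = 0.0915422
  L_2 = (1/(0.83·√(2π)))·exp(−(1.05−3.32)²/(2·0.83²)) = 0.480653·exp(-3.73995) = 0.0114181
  L_3 = (1/(0.58·√(2π)))·exp(−(1.05−5.02)²/(2·0.58²)) = 0.687832·exp(-23.42583) = 4.61076e-11
Prior × likelihood for each component:
  π_1·L_1 = 0.12 × 0.0915422 = 0.0109851
  π_2·L_2 = 0.78 × 0.0114181 = 0.00890611
  π_3·L_3 = 0.10 × 4.61076e-11 = 4.61076e-12
Normaliser: 0.0109851 + 0.00890611 + 4.61076e-12 = 0.0198912
P(Population 2 | x) = 0.00890611 / 0.0198912 ≈ 0.448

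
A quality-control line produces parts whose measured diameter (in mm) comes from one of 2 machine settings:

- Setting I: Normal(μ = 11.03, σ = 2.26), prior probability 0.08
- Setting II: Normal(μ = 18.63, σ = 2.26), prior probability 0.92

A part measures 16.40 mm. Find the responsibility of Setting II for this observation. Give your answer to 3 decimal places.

Apply Bayes' rule: the posterior for each component is proportional to its prior times its likelihood at x.
Normal densities:
  f_I = 0.0104909
  f_II = 0.108488
Prior × likelihood for each component:
  P(Z=I)·f_I = 0.08 × 0.0104909 = 0.000839275
  P(Z=II)·f_II = 0.92 × 0.108488 = 0.0998088
Normaliser: 0.000839275 + 0.0998088 = 0.100648
So the posterior for Setting II is 0.0998088 / 0.100648 ≈ 0.992.

0.992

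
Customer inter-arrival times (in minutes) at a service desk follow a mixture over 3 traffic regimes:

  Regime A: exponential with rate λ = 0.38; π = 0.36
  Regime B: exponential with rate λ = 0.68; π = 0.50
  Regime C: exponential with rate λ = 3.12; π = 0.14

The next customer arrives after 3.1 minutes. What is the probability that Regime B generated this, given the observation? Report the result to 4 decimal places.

By Bayes' theorem, P(k | x) = P(Z=k) f_k(x) / Σ_j P(Z=j) f_j(x).
Component likelihoods at x = 3.1 minutes:
  p_A = 0.117
  p_B = 0.0826069
  p_C = 0.000196634
Weight by the priors:
  P(Z=A)·p_A = 0.36 × 0.117 = 0.0421199
  P(Z=B)·p_B = 0.50 × 0.0826069 = 0.0413034
  P(Z=C)·p_C = 0.14 × 0.000196634 = 2.75287e-05
Normaliser: 0.0421199 + 0.0413034 + 2.75287e-05 = 0.0834508
So the posterior for Regime B is 0.0413034 / 0.0834508 ≈ 0.4949.

0.4949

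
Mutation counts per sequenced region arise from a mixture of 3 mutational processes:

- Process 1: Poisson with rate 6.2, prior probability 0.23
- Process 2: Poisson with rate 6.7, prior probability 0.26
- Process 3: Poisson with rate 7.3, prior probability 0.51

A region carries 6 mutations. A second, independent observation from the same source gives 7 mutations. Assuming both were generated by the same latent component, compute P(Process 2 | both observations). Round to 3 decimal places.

P(component k | x) = w_k·f_k(x) / marginal(x), where marginal(x) = Σ_j w_j·f_j(x).
Since both observations come from the same component, the likelihood for component k is f_k(x₁)·f_k(x₂).
  L_1 = [e^(−6.2)·6.2^6/6! = 0.1601] × [0.141803] = 0.0227027
  L_2 = [e^(−6.7)·6.7^6/6! = 0.154648] × [0.14802] = 0.0228909
  L_3 = [e^(−7.3)·7.3^6/6! = 0.141989] × [0.148074] = 0.0210249
Multiply by the mixture weights:
  w_1·L_1 = 0.23 × 0.0227027 = 0.00522162
  w_2·L_2 = 0.26 × 0.0228909 = 0.00595164
  w_3·L_3 = 0.51 × 0.0210249 = 0.0107227
Marginal: 0.00522162 + 0.00595164 + 0.0107227 = 0.021896
P(Process 2 | x) ≈ 0.272

0.272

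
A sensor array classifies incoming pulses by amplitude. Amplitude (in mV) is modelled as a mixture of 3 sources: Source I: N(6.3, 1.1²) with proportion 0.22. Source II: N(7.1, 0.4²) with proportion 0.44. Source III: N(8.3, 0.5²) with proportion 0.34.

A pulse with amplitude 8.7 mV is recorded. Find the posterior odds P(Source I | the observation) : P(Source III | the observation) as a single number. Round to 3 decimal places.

0.037

Only the two components matter; the odds are (π_i f_i(x)) / (π_j f_j(x)).
Component likelihoods at x = 8.7 mV:
  f_I = 0.0335602
  f_II = 0.000334576
  f_III = 0.579383
Odds = (0.22/0.34) × (0.0335602/0.579383) = 0.647059 × 0.057924 ≈ 0.037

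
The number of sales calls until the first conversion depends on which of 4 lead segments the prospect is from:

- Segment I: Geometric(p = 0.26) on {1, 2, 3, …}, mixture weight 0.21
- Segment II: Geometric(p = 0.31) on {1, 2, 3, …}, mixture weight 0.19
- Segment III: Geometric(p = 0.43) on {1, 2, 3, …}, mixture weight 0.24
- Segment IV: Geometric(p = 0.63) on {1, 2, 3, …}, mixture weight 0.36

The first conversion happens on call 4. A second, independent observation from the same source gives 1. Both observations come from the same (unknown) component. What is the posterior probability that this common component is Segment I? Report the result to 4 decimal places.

0.2114

By Bayes' theorem, P(k | x) = P(Z=k) f_k(x) / Σ_j P(Z=j) f_j(x).
Since both observations come from the same component, the likelihood for component k is f_k(x₁)·f_k(x₂).
  L_I = [0.26·(1−0.26)^3 = 0.26·0.405224 = 0.105358] × [0.26] = 0.0273931
  L_II = [0.31·(1−0.31)^3 = 0.31·0.328509 = 0.101838] × [0.31] = 0.0315697
  L_III = [0.43·(1−0.43)^3 = 0.43·0.185193 = 0.079633] × [0.43] = 0.0342422
  L_IV = [0.63·(1−0.63)^3 = 0.63·0.050653 = 0.0319114] × [0.63] = 0.0201042
Weight by the priors:
  P(Z=I)·L_I = 0.21 × 0.0273931 = 0.00575256
  P(Z=II)·L_II = 0.19 × 0.0315697 = 0.00599825
  P(Z=III)·L_III = 0.24 × 0.0342422 = 0.00821812
  P(Z=IV)·L_IV = 0.36 × 0.0201042 = 0.0072375
Evidence: 0.00575256 + 0.00599825 + 0.00821812 + 0.0072375 = 0.0272064
So the posterior for Segment I is 0.00575256 / 0.0272064 ≈ 0.2114.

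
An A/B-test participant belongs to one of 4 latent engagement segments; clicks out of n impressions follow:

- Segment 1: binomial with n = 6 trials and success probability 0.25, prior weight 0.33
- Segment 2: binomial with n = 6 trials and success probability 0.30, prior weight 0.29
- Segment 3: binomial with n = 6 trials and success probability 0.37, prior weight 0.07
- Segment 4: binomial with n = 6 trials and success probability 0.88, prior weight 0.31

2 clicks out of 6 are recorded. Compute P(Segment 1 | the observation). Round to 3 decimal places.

Posterior ∝ prior × likelihood, so P(k | x) ∝ π_k f_k(x); normalise over all components.
Binomial probabilities:
  p_1 = C(6,2)·0.25^2·0.75^4 = 15·0.0625·0.316406 = 0.296631
  p_2 = C(6,2)·0.30^2·0.70^4 = 15·0.09·0.2401 = 0.324135
  p_3 = C(6,2)·0.37^2·0.63^4 = 15·0.1369·0.15753 = 0.323487
  p_4 = C(6,2)·0.88^2·0.12^4 = 15·0.7744·0.00020736 = 0.00240869
Prior × likelihood for each component:
  π_1·p_1 = 0.33 × 0.296631 = 0.0978882
  π_2·p_2 = 0.29 × 0.324135 = 0.0939991
  π_3·p_3 = 0.07 × 0.323487 = 0.0226441
  π_4·p_4 = 0.31 × 0.00240869 = 0.000746695
Sum: 0.0978882 + 0.0939991 + 0.0226441 + 0.000746695 = 0.215278
P(Segment 1 | 2 clicks out of 6) = 0.0978882 / 0.215278 ≈ 0.455

0.455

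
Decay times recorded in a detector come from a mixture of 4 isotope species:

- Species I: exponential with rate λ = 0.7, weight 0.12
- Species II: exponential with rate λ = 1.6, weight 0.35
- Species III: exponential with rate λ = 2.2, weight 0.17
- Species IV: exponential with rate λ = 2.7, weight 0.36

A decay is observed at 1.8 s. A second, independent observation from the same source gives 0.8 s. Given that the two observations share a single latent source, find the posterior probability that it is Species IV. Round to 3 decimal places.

The responsibility of component k is π_k f_k(x) divided by Σ_j π_j f_j(x).
Since both observations come from the same component, the likelihood for component k is f_k(x₁)·f_k(x₂).
  f_I = [0.198558] × [0.399846] = 0.0793926
  f_II = [0.0898156] × [0.44486] = 0.0399553
  f_III = [0.0419389] × [0.378499] = 0.0158738
  f_IV = [0.0209263] × [0.311378] = 0.00651599
Multiply by the mixture weights:
  π_I·f_I = 0.12 × 0.0793926 = 0.00952711
  π_II·f_II = 0.35 × 0.0399553 = 0.0139844
  π_III·f_III = 0.17 × 0.0158738 = 0.00269855
  π_IV·f_IV = 0.36 × 0.00651599 = 0.00234576
Normaliser: 0.00952711 + 0.0139844 + 0.00269855 + 0.00234576 = 0.0285558
P(Species IV | data) = 0.00234576 / 0.0285558 ≈ 0.082

0.082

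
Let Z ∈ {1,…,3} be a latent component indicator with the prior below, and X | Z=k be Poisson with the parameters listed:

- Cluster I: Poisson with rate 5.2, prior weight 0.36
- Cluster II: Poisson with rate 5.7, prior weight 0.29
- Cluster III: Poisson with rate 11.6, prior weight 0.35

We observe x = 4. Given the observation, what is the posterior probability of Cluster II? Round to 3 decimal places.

P(component k | x) = w_k·f_k(x) / marginal(x), where marginal(x) = Σ_j w_j·f_j(x).
Component likelihoods at x = 4:
  p_I = 0.168063
  p_II = 0.147167
  p_III = 0.0069152
Unnormalised posteriors:
  w_I·p_I = 0.36 × 0.168063 = 0.0605025
  w_II·p_II = 0.29 × 0.147167 = 0.0426784
  w_III·p_III = 0.35 × 0.0069152 = 0.00242032
Normaliser: 0.0605025 + 0.0426784 + 0.00242032 = 0.105601
So the posterior for Cluster II is 0.0426784 / 0.105601 ≈ 0.404.

0.404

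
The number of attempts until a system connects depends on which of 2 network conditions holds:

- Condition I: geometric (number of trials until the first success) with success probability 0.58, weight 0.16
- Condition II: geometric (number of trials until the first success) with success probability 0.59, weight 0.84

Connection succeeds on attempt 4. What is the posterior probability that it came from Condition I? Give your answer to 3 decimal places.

0.168

P(component k | x) = π_k·f_k(x) / marginal(x), where marginal(x) = Σ_j π_j·f_j(x).
Evaluate each component's likelihood at the observed value:
  p_I = 0.042971
  p_II = 0.0406634
Unnormalised posteriors:
  π_I·p_I = 0.16 × 0.042971 = 0.00687537
  π_II·p_II = 0.84 × 0.0406634 = 0.0341572
Normaliser: 0.00687537 + 0.0341572 = 0.0410326
P(Condition I | 4) ≈ 0.168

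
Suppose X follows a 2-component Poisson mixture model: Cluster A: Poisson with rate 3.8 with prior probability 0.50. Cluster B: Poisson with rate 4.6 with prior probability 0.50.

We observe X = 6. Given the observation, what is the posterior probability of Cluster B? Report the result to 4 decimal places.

By Bayes' theorem, P(k | x) = π_k f_k(x) / Σ_j π_j f_j(x).
Poisson probabilities:
  p_A = e^(−3.8)·3.8^6/6! = 0.0935513
  p_B = e^(−4.6)·4.6^6/6! = 0.13227
Multiply by the mixture weights:
  π_A·p_A = 0.50 × 0.0935513 = 0.0467757
  π_B·p_B = 0.50 × 0.13227 = 0.0661348
Marginal: 0.0467757 + 0.0661348 = 0.11291
P(Cluster B | data) ≈ 0.5857

0.5857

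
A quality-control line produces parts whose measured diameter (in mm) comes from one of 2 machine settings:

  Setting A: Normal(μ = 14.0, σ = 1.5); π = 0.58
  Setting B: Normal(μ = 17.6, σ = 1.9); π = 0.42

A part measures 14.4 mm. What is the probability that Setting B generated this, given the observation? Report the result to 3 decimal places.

0.125

Apply Bayes' rule: the posterior for each component is proportional to its prior times its likelihood at x.
Normal densities:
  L_A = 0.256671
  L_B = 0.0508398
Weight by the priors:
  P(Z=A)·L_A = 0.58 × 0.256671 = 0.148869
  P(Z=B)·L_B = 0.42 × 0.0508398 = 0.0213527
Evidence: 0.148869 + 0.0213527 = 0.170222
So the posterior for Setting B is 0.0213527 / 0.170222 ≈ 0.125.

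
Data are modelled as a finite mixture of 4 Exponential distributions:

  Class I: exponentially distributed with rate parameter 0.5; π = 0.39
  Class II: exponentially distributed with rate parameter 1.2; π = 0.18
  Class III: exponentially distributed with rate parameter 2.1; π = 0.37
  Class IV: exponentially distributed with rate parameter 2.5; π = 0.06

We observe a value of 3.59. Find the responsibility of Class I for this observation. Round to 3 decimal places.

The responsibility of component k is π_k f_k(x) divided by Σ_j π_j f_j(x).
Exponential densities:
  f_I = 0.5·e^(−0.5·3.59) = 0.5·e^(−1.7950) = 0.0830637
  f_II = 1.2·e^(−1.2·3.59) = 1.2·e^(−4.3080) = 0.0161525
  f_III = 2.1·e^(−2.1·3.59) = 2.1·e^(−7.5390) = 0.00111705
  f_IV = 2.5·e^(−2.5·3.59) = 2.5·e^(−8.9750) = 0.000316335
Prior × likelihood for each component:
  π_I·f_I = 0.39 × 0.0830637 = 0.0323949
  π_II·f_II = 0.18 × 0.0161525 = 0.00290746
  π_III·f_III = 0.37 × 0.00111705 = 0.000413309
  π_IV·f_IV = 0.06 × 0.000316335 = 1.89801e-05
Evidence: 0.0323949 + 0.00290746 + 0.000413309 + 1.89801e-05 = 0.0357346
Responsibility of Class I: 0.0323949 / 0.0357346 ≈ 0.907

0.907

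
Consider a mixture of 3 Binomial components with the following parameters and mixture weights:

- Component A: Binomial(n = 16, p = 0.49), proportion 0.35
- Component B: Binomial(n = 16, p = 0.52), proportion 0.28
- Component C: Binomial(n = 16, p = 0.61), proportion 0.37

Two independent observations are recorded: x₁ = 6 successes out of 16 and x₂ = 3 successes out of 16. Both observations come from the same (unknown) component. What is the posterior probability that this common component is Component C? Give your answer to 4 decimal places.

0.0117

Apply Bayes' rule: the posterior for each component is proportional to its prior times its likelihood at x.
Since both observations come from the same component, the likelihood for component k is f_k(x₁)·f_k(x₂).
  p_A = [C(16,6)·0.49^6·0.51^10 = 8008·0.0138413·0.00119042 = 0.131948] × [0.0104037] = 0.00137275
  p_B = [C(16,6)·0.52^6·0.48^10 = 8008·0.0197706·0.000649251 = 0.102791] × [0.00565372] = 0.000581153
  p_C = [C(16,6)·0.61^6·0.39^10 = 8008·0.0515204·8.14041e-05 = 0.0335853] × [0.000613787] = 2.06142e-05
Multiply by the mixture weights:
  P(Z=A)·p_A = 0.35 × 0.00137275 = 0.000480462
  P(Z=B)·p_B = 0.28 × 0.000581153 = 0.000162723
  P(Z=C)·p_C = 0.37 × 2.06142e-05 = 7.62726e-06
Normaliser: 0.000480462 + 0.000162723 + 7.62726e-06 = 0.000650812
So the posterior for Component C is 7.62726e-06 / 0.000650812 ≈ 0.0117.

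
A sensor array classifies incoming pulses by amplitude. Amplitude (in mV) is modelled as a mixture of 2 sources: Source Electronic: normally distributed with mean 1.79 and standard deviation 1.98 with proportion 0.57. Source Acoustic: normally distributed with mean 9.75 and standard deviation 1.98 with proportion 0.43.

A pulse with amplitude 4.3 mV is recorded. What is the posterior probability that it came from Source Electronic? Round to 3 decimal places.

By Bayes' theorem, P(k | x) = w_k f_k(x) / Σ_j w_j f_j(x).
Evaluate each component's likelihood at the observed value:
  f_Electronic = (1/(1.98·√(2π)))·exp(−(4.3−1.79)²/(2·1.98²)) = 0.201486·exp(-0.80350) = 0.090217
  f_Acoustic = (1/(1.98·√(2π)))·exp(−(4.3−9.75)²/(2·1.98²)) = 0.201486·exp(-3.78820) = 0.00456091
Unnormalised posteriors:
  w_Electronic·f_Electronic = 0.57 × 0.090217 = 0.0514237
  w_Acoustic·f_Acoustic = 0.43 × 0.00456091 = 0.00196119
Normaliser: 0.0514237 + 0.00196119 = 0.0533849
P(Source Electronic | the observation) = 0.0514237 / 0.0533849 ≈ 0.963

0.963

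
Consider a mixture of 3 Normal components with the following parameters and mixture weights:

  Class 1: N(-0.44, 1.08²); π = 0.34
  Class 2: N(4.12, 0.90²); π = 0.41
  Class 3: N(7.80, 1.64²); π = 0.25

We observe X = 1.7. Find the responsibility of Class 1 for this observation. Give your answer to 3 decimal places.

By Bayes' theorem, P(k | x) = P(Z=k) f_k(x) / Σ_j P(Z=j) f_j(x).
Component likelihoods at x = 1.7:
  p_1 = 0.051869
  p_2 = 0.0119307
  p_3 = 0.000240926
Unnormalised posteriors:
  P(Z=1)·p_1 = 0.34 × 0.051869 = 0.0176355
  P(Z=2)·p_2 = 0.41 × 0.0119307 = 0.00489159
  P(Z=3)·p_3 = 0.25 × 0.000240926 = 6.02315e-05
Evidence: 0.0176355 + 0.00489159 + 6.02315e-05 = 0.0225873
Responsibility of Class 1: 0.0176355 / 0.0225873 ≈ 0.781

0.781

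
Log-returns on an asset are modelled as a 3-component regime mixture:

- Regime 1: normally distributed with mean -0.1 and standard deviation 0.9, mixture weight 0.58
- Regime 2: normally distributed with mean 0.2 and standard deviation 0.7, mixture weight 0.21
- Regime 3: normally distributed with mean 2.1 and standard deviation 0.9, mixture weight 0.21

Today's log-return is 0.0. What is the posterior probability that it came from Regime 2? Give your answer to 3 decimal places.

0.305

Posterior ∝ prior × likelihood, so P(k | x) ∝ P(Z=k) f_k(x); normalise over all components.
Evaluate each component's likelihood at the observed value:
  p_1 = 0.440541
  p_2 = 0.547124
  p_3 = 0.0291354
Weight by the priors:
  P(Z=1)·p_1 = 0.58 × 0.440541 = 0.255514
  P(Z=2)·p_2 = 0.21 × 0.547124 = 0.114896
  P(Z=3)·p_3 = 0.21 × 0.0291354 = 0.00611844
Denominator: 0.255514 + 0.114896 + 0.00611844 = 0.376528
P(Regime 2 | data) = 0.114896 / 0.376528 ≈ 0.305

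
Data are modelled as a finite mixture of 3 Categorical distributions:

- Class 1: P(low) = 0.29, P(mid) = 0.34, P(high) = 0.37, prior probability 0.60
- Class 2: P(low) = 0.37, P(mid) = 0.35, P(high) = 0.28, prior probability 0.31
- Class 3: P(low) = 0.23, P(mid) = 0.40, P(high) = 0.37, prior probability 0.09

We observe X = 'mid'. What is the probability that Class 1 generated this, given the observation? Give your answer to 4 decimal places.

0.5854

Posterior ∝ prior × likelihood, so P(k | x) ∝ P(Z=k) f_k(x); normalise over all components.
Categorical probabilities:
  f_1 = 0.34
  f_2 = 0.35
  f_3 = 0.4
Weight by the priors:
  P(Z=1)·f_1 = 0.60 × 0.34 = 0.204
  P(Z=2)·f_2 = 0.31 × 0.35 = 0.1085
  P(Z=3)·f_3 = 0.09 × 0.4 = 0.036
Sum: 0.204 + 0.1085 + 0.036 = 0.3485
P(Class 1 | data) ≈ 0.5854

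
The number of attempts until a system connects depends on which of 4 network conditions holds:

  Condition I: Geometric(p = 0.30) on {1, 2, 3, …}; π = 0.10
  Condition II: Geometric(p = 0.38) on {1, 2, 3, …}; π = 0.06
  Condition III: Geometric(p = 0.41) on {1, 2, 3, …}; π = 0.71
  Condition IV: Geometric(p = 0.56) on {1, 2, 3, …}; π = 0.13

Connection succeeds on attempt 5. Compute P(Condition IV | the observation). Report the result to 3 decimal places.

The responsibility of component k is π_k f_k(x) divided by Σ_j π_j f_j(x).
Component likelihoods at x = 5:
  L_I = 0.30·(1−0.30)^4 = 0.30·0.2401 = 0.07203
  L_II = 0.38·(1−0.38)^4 = 0.38·0.147763 = 0.0561501
  L_III = 0.41·(1−0.41)^4 = 0.41·0.121174 = 0.0496812
  L_IV = 0.56·(1−0.56)^4 = 0.56·0.037481 = 0.0209893
Unnormalised posteriors:
  π_I·L_I = 0.10 × 0.07203 = 0.007203
  π_II·L_II = 0.06 × 0.0561501 = 0.003369
  π_III·L_III = 0.71 × 0.0496812 = 0.0352736
  π_IV·L_IV = 0.13 × 0.0209893 = 0.00272861
Sum: 0.007203 + 0.003369 + 0.0352736 + 0.00272861 = 0.0485743
P(Condition IV | 5) ≈ 0.056

0.056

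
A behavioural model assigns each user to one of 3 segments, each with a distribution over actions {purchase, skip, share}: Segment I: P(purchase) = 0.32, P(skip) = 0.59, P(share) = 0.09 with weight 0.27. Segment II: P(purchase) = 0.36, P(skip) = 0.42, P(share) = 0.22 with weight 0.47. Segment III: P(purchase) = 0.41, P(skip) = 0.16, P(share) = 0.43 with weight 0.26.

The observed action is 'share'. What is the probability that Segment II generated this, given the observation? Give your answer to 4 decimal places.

0.4317

Apply Bayes' rule: the posterior for each component is proportional to its prior times its likelihood at x.
Component likelihoods at x = 'share':
  L_I = P(share | comp) = 0.09
  L_II = P(share | comp) = 0.22
  L_III = P(share | comp) = 0.43
Unnormalised posteriors:
  P(Z=I)·L_I = 0.27 × 0.09 = 0.0243
  P(Z=II)·L_II = 0.47 × 0.22 = 0.1034
  P(Z=III)·L_III = 0.26 × 0.43 = 0.1118
Normaliser: 0.0243 + 0.1034 + 0.1118 = 0.2395
So the posterior for Segment II is 0.1034 / 0.2395 ≈ 0.4317.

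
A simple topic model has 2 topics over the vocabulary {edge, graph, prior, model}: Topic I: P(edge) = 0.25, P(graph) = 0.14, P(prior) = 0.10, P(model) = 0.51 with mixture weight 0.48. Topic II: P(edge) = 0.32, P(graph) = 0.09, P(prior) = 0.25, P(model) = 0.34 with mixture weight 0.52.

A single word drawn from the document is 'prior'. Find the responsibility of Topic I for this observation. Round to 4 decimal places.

0.2697

Apply Bayes' rule: the posterior for each component is proportional to its prior times its likelihood at x.
Evaluate each component's likelihood at the observed value:
  f_I = 0.1
  f_II = 0.25
Unnormalised posteriors:
  π_I·f_I = 0.48 × 0.1 = 0.048
  π_II·f_II = 0.52 × 0.25 = 0.13
Evidence: 0.048 + 0.13 = 0.178
So the posterior for Topic I is 0.048 / 0.178 ≈ 0.2697.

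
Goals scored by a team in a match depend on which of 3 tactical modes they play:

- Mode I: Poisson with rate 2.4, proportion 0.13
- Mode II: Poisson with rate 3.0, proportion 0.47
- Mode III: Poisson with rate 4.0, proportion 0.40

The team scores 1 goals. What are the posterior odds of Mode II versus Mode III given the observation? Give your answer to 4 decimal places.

Since P(k|x) ∝ w_k f_k(x), the posterior odds are w_i f_i(x) / (w_j f_j(x)).
Component likelihoods at x = 1 goals:
  p_I = 0.217723
  p_II = 0.149361
  p_III = 0.0732626
0.0701998 / 0.029305 ≈ 2.3955

2.3955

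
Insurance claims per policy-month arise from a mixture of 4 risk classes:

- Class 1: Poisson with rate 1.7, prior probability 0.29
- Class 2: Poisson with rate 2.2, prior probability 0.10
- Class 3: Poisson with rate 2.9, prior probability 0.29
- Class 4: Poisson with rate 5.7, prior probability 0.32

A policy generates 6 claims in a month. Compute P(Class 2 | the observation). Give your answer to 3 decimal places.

The responsibility of component k is π_k f_k(x) divided by Σ_j π_j f_j(x).
Component likelihoods at x = 6 claims:
  L_1 = 0.00612436
  L_2 = 0.0174484
  L_3 = 0.0454571
  L_4 = 0.159382
Unnormalised posteriors:
  π_1·L_1 = 0.29 × 0.00612436 = 0.00177606
  π_2·L_2 = 0.10 × 0.0174484 = 0.00174484
  π_3·L_3 = 0.29 × 0.0454571 = 0.0131826
  π_4·L_4 = 0.32 × 0.159382 = 0.0510021
Evidence: 0.00177606 + 0.00174484 + 0.0131826 + 0.0510021 = 0.0677056
P(Class 2 | the observation) ≈ 0.026

0.026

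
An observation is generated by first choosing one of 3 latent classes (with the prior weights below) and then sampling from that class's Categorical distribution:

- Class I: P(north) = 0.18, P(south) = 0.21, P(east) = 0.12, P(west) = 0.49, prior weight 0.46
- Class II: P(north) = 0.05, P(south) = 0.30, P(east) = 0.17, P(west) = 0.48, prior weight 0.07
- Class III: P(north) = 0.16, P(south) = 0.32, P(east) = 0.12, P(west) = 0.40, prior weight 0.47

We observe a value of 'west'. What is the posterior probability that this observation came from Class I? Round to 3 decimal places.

0.504

Posterior ∝ prior × likelihood, so P(k | x) ∝ w_k f_k(x); normalise over all components.
Categorical probabilities:
  p_I = 0.49
  p_II = 0.48
  p_III = 0.4
Weight by the priors:
  w_I·p_I = 0.46 × 0.49 = 0.2254
  w_II·p_II = 0.07 × 0.48 = 0.0336
  w_III·p_III = 0.47 × 0.4 = 0.188
Denominator: 0.2254 + 0.0336 + 0.188 = 0.447
So the posterior for Class I is 0.2254 / 0.447 ≈ 0.504.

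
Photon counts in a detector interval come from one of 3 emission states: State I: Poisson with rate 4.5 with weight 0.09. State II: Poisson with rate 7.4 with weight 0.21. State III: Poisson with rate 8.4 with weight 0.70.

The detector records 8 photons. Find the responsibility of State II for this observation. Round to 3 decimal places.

Posterior ∝ prior × likelihood, so P(k | x) ∝ π_k f_k(x); normalise over all components.
Component likelihoods at x = 8 photons:
  L_I = e^(−4.5)·4.5^8/8! = 0.0463292
  L_II = e^(−7.4)·7.4^8/8! = 0.136318
  L_III = e^(−8.4)·8.4^8/8! = 0.138242
Unnormalised posteriors:
  π_I·L_I = 0.09 × 0.0463292 = 0.00416962
  π_II·L_II = 0.21 × 0.136318 = 0.0286268
  π_III·L_III = 0.70 × 0.138242 = 0.0967694
Evidence: 0.00416962 + 0.0286268 + 0.0967694 = 0.129566
Responsibility of State II: 0.0286268 / 0.129566 ≈ 0.221

0.221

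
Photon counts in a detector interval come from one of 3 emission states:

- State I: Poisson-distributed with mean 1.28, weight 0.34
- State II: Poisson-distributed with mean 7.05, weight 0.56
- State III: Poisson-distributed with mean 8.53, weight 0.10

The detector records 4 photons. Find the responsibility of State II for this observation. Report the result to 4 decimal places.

0.7701

Apply Bayes' rule: the posterior for each component is proportional to its prior times its likelihood at x.
Evaluate each component's likelihood at the observed value:
  f_I = e^(−1.28)·1.28^4/4! = 0.0310979
  f_II = e^(−7.05)·7.05^4/4! = 0.0892831
  f_III = e^(−8.53)·8.53^4/4! = 0.0435565
Multiply by the mixture weights:
  P(Z=I)·f_I = 0.34 × 0.0310979 = 0.0105733
  P(Z=II)·f_II = 0.56 × 0.0892831 = 0.0499985
  P(Z=III)·f_III = 0.10 × 0.0435565 = 0.00435565
Normaliser: 0.0105733 + 0.0499985 + 0.00435565 = 0.0649275
P(State II | the observation) = 0.0499985 / 0.0649275 ≈ 0.7701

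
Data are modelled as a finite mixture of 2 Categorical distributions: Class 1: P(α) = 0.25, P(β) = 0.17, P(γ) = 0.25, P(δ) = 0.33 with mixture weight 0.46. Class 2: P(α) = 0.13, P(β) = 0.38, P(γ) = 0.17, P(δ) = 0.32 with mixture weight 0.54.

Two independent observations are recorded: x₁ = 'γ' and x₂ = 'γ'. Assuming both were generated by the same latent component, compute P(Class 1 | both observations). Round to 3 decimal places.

0.648

By Bayes' theorem, P(k | x) = π_k f_k(x) / Σ_j π_j f_j(x).
Since both observations come from the same component, the likelihood for component k is f_k(x₁)·f_k(x₂).
  p_1 = [P(γ | comp) = 0.25] × [0.25] = 0.0625
  p_2 = [P(γ | comp) = 0.17] × [0.17] = 0.0289
Weight by the priors:
  π_1·p_1 = 0.46 × 0.0625 = 0.02875
  π_2·p_2 = 0.54 × 0.0289 = 0.015606
Denominator: 0.02875 + 0.015606 = 0.044356
P(Class 1 | x₁, x₂) = 0.02875 / 0.044356 ≈ 0.648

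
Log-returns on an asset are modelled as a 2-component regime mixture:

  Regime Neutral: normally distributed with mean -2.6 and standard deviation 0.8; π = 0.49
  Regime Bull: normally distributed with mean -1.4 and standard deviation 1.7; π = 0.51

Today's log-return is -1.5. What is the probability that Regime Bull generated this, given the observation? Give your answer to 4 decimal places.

0.5572

The responsibility of component k is π_k f_k(x) divided by Σ_j π_j f_j(x).
Component likelihoods at x = -1.5:
  f_Neutral = 0.193765
  f_Bull = 0.234266
Multiply by the mixture weights:
  π_Neutral·f_Neutral = 0.49 × 0.193765 = 0.094945
  π_Bull·f_Bull = 0.51 × 0.234266 = 0.119476
Marginal: 0.094945 + 0.119476 = 0.214421
So the posterior for Regime Bull is 0.119476 / 0.214421 ≈ 0.5572.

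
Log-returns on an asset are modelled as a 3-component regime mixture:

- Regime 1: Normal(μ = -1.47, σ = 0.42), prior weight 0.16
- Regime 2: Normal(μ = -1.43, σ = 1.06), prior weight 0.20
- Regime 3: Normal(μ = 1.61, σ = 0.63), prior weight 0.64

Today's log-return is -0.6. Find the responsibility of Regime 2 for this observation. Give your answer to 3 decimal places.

0.748

By Bayes' theorem, P(k | x) = π_k f_k(x) / Σ_j π_j f_j(x).
Component likelihoods at x = -0.6:
  p_1 = (1/(0.42·√(2π)))·exp(−(-0.6−-1.47)²/(2·0.42²)) = 0.949863·exp(-2.14541) = 0.111153
  p_2 = (1/(1.06·√(2π)))·exp(−(-0.6−-1.43)²/(2·1.06²)) = 0.376361·exp(-0.30656) = 0.276992
  p_3 = (1/(0.63·√(2π)))·exp(−(-0.6−1.61)²/(2·0.63²)) = 0.633242·exp(-6.15281) = 0.00134722
Multiply by the mixture weights:
  π_1·p_1 = 0.16 × 0.111153 = 0.0177845
  π_2·p_2 = 0.20 × 0.276992 = 0.0553984
  π_3·p_3 = 0.64 × 0.00134722 = 0.000862221
Sum: 0.0177845 + 0.0553984 + 0.000862221 = 0.0740451
P(Regime 2 | x) ≈ 0.748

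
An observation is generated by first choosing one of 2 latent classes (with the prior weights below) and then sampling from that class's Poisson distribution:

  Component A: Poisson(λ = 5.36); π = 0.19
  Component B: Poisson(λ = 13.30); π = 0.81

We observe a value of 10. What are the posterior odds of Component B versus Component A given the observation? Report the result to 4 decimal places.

Only the two components matter; the odds are (π_i f_i(x)) / (π_j f_j(x)).
Evaluate each component's likelihood at the observed value:
  f_A = 0.0253552
  f_B = 0.0799166
0.0647324 / 0.00481748 ≈ 13.4370

13.4370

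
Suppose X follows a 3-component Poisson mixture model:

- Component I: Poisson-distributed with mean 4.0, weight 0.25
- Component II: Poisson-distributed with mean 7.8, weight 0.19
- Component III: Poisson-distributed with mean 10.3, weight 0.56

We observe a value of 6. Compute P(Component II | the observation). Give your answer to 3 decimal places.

The responsibility of component k is P(Z=k) f_k(x) divided by Σ_j P(Z=j) f_j(x).
Evaluate each component's likelihood at the observed value:
  p_I = e^(−4.0)·4.0^6/6! = 0.104196
  p_II = e^(−7.8)·7.8^6/6! = 0.128156
  p_III = e^(−10.3)·10.3^6/6! = 0.0557773
Prior × likelihood for each component:
  P(Z=I)·p_I = 0.25 × 0.104196 = 0.0260489
  P(Z=II)·p_II = 0.19 × 0.128156 = 0.0243496
  P(Z=III)·p_III = 0.56 × 0.0557773 = 0.0312353
Denominator: 0.0260489 + 0.0243496 + 0.0312353 = 0.0816338
So the posterior for Component II is 0.0243496 / 0.0816338 ≈ 0.298.

0.298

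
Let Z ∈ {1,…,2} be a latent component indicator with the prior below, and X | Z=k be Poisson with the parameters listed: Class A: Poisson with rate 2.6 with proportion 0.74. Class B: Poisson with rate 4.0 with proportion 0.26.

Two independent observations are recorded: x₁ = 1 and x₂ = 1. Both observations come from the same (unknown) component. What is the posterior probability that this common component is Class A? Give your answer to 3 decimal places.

0.952

By Bayes' theorem, P(k | x) = w_k f_k(x) / Σ_j w_j f_j(x).
Since both observations come from the same component, the likelihood for component k is f_k(x₁)·f_k(x₂).
  f_A = [0.193111] × [0.193111] = 0.037292
  f_B = [0.0732626] × [0.0732626] = 0.0053674
Weight by the priors:
  w_A·f_A = 0.74 × 0.037292 = 0.0275961
  w_B·f_B = 0.26 × 0.0053674 = 0.00139552
Marginal: 0.0275961 + 0.00139552 = 0.0289916
Responsibility of Class A: 0.0275961 / 0.0289916 ≈ 0.952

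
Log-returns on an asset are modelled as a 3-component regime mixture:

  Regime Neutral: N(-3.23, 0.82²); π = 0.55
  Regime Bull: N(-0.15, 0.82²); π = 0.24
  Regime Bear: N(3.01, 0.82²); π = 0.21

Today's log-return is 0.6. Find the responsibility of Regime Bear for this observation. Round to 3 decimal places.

The responsibility of component k is π_k f_k(x) divided by Σ_j π_j f_j(x).
Normal densities:
  p_Neutral = (1/(0.82·√(2π)))·exp(−(0.6−-3.23)²/(2·0.82²)) = 0.486515·exp(-10.90787) = 8.90983e-06
  p_Bull = (1/(0.82·√(2π)))·exp(−(0.6−-0.15)²/(2·0.82²)) = 0.486515·exp(-0.41828) = 0.320214
  p_Bear = (1/(0.82·√(2π)))·exp(−(0.6−3.01)²/(2·0.82²)) = 0.486515·exp(-4.31893) = 0.00647751
Unnormalised posteriors:
  π_Neutral·p_Neutral = 0.55 × 8.90983e-06 = 4.90041e-06
  π_Bull·p_Bull = 0.24 × 0.320214 = 0.0768514
  π_Bear·p_Bear = 0.21 × 0.00647751 = 0.00136028
Sum: 4.90041e-06 + 0.0768514 + 0.00136028 = 0.0782166
P(Regime Bear | x) ≈ 0.017

0.017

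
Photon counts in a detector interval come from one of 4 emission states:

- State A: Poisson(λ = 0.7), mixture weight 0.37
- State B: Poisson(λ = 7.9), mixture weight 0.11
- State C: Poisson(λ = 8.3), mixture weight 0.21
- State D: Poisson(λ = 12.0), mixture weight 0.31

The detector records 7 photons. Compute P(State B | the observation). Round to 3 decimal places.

0.272

Posterior ∝ prior × likelihood, so P(k | x) ∝ π_k f_k(x); normalise over all components.
Component likelihoods at x = 7 photons:
  L_A = e^(−0.7)·0.7^7/7! = 8.11427e-06
  L_B = e^(−7.9)·7.9^7/7! = 0.141264
  L_C = e^(−8.3)·8.3^7/7! = 0.133805
  L_D = e^(−12.0)·12.0^7/7! = 0.0436822
Unnormalised posteriors:
  π_A·L_A = 0.37 × 8.11427e-06 = 3.00228e-06
  π_B·L_B = 0.11 × 0.141264 = 0.0155391
  π_C·L_C = 0.21 × 0.133805 = 0.028099
  π_D·L_D = 0.31 × 0.0436822 = 0.0135415
Sum: 3.00228e-06 + 0.0155391 + 0.028099 + 0.0135415 = 0.0571826
P(State B | data) ≈ 0.272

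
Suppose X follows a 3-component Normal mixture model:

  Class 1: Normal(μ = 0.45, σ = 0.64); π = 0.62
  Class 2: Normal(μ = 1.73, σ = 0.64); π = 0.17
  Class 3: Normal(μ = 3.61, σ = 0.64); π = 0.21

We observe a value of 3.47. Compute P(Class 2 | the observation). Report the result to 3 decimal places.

0.020

By Bayes' theorem, P(k | x) = π_k f_k(x) / Σ_j π_j f_j(x).
Component likelihoods at x = 3.47:
  f_1 = (1/(0.64·√(2π)))·exp(−(3.47−0.45)²/(2·0.64²)) = 0.623347·exp(-11.13330) = 9.11169e-06
  f_2 = (1/(0.64·√(2π)))·exp(−(3.47−1.73)²/(2·0.64²)) = 0.623347·exp(-3.69580) = 0.0154762
  f_3 = (1/(0.64·√(2π)))·exp(−(3.47−3.61)²/(2·0.64²)) = 0.623347·exp(-0.02393) = 0.60861
Weight by the priors:
  π_1·f_1 = 0.62 × 9.11169e-06 = 5.64925e-06
  π_2·f_2 = 0.17 × 0.0154762 = 0.00263095
  π_3·f_3 = 0.21 × 0.60861 = 0.127808
Marginal: 5.64925e-06 + 0.00263095 + 0.127808 = 0.130445
Responsibility of Class 2: 0.00263095 / 0.130445 ≈ 0.020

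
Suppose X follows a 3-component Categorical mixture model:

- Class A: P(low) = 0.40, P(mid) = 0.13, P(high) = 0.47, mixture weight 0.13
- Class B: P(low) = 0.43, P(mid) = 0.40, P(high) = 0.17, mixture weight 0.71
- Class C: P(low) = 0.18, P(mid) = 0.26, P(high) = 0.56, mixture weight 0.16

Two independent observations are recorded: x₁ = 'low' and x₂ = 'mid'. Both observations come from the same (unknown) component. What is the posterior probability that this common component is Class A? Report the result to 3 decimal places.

P(component k | x) = w_k·f_k(x) / marginal(x), where marginal(x) = Σ_j w_j·f_j(x).
Since both observations come from the same component, the likelihood for component k is f_k(x₁)·f_k(x₂).
  p_A = [P(low | comp) = 0.40] × [0.13] = 0.052
  p_B = [P(low | comp) = 0.43] × [0.4] = 0.172
  p_C = [P(low | comp) = 0.18] × [0.26] = 0.0468
Prior × likelihood for each component:
  w_A·p_A = 0.13 × 0.052 = 0.00676
  w_B·p_B = 0.71 × 0.172 = 0.12212
  w_C·p_C = 0.16 × 0.0468 = 0.007488
Marginal: 0.00676 + 0.12212 + 0.007488 = 0.136368
So the posterior for Class A is 0.00676 / 0.136368 ≈ 0.050.

0.050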